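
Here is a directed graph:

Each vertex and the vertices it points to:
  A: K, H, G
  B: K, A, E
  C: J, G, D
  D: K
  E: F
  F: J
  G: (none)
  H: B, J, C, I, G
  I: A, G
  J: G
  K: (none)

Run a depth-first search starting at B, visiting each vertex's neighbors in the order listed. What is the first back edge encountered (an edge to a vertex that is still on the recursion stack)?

H→B

DFS from B (visiting each vertex's neighbors in the order listed); mark gray on enter, black on exit:
B gray
  K gray
  K black
  A gray
    A→K: K black — skip
    H gray
      H→B: B is gray → back edge
First back edge: H → B.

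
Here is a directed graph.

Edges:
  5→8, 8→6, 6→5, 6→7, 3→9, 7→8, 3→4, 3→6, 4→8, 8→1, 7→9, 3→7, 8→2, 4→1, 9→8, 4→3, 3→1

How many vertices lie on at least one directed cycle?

7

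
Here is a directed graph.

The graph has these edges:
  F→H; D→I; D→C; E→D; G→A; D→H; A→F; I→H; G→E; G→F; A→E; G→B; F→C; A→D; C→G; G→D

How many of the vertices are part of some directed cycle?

6

A vertex is on a directed cycle iff it belongs to a strongly connected component of size ≥ 2 (or has a self-loop).
The vertices on cycles are {A, C, D, E, F, G} — 6 in total.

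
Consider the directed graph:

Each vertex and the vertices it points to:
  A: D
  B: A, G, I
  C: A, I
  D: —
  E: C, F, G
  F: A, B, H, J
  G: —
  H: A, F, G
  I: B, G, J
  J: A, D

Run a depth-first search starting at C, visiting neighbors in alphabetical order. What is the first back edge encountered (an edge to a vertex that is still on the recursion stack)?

DFS from C (visiting neighbors in alphabetical order); mark gray on enter, black on exit:
C gray
  A gray
    D gray
    D black
  A black
  I gray
    B gray
      B→A: A black — skip
      G gray
      G black
      B→I: I is gray → back edge
First back edge: B → I.

B→I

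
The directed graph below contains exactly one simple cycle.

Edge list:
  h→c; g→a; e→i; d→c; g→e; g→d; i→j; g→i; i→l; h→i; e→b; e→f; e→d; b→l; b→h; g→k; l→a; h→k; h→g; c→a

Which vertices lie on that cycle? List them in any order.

b, e, g, h

DFS with gray/black marking from h:
h gray
  g gray
    e gray
      i gray
        l gray
          a gray
          a black
        l black
        j gray
        j black
      i black
      f gray
      f black
      b gray
        b→l: l black — skip
        b→h: h is gray → back edge
Back edge closes the cycle h → g → e → b → h; its vertices are {b, e, g, h}.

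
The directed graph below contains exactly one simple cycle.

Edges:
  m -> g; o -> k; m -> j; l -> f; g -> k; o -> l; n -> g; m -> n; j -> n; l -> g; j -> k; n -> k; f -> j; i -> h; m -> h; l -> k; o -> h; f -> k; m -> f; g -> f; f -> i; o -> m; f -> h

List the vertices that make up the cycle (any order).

f, g, j, n

DFS with gray/black marking from f:
f gray
  j gray
    n gray
      k gray
      k black
      g gray
        g→f: f is gray → back edge
Back edge closes the cycle f → j → n → g → f; its vertices are {f, g, j, n}.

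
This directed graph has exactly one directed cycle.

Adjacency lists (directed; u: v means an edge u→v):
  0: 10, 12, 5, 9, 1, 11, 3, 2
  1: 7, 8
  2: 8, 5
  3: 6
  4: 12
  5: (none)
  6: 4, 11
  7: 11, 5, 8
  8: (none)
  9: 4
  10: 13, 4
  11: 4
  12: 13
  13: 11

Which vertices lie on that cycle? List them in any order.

DFS with gray/black marking from 12:
12 gray
  13 gray
    11 gray
      4 gray
        4→12: 12 is gray → back edge
Back edge closes the cycle 12 → 13 → 11 → 4 → 12; its vertices are {4, 11, 12, 13}.

4, 11, 12, 13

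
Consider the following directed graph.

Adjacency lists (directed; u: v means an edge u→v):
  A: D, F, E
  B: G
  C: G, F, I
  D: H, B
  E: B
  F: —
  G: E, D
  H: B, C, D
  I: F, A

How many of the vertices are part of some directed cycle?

8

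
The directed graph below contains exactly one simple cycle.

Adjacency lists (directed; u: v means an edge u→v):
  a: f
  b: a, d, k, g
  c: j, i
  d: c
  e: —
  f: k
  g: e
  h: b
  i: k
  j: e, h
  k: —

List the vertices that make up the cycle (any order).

DFS with gray/black marking from b:
b gray
  a gray
    f gray
      k gray
      k black
    f black
  a black
  d gray
    c gray
      j gray
        e gray
        e black
        h gray
          h→b: b is gray → back edge
Back edge closes the cycle b → d → c → j → h → b; its vertices are {b, c, d, h, j}.

b, c, d, h, j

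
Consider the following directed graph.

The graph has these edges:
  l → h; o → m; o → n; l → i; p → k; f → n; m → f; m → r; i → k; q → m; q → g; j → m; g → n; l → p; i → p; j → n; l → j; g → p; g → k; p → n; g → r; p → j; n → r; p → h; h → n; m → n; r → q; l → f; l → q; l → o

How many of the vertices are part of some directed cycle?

A vertex is on a directed cycle iff it belongs to a strongly connected component of size ≥ 2 (or has a self-loop).
The vertices on cycles are {f, g, h, j, m, n, p, q, r} — 9 in total.

9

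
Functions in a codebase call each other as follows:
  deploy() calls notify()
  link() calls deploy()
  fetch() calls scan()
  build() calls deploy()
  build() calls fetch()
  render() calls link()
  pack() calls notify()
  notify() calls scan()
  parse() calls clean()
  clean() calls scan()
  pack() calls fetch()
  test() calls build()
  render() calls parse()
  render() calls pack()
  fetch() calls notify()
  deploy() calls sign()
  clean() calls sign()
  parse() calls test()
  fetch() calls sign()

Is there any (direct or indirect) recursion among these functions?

No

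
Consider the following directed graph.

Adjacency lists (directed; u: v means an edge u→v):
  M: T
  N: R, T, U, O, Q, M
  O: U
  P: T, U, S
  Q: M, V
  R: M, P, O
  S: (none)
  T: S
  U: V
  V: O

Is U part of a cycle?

U is on a cycle iff U can reach itself via ≥1 edge.
U → V → O → U — yes.

Yes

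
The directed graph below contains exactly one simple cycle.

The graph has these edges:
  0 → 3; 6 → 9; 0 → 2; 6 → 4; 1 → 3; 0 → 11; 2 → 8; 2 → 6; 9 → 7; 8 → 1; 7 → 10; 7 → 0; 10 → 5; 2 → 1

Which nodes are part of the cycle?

0, 2, 6, 7, 9

DFS with gray/black marking from 9:
9 gray
  7 gray
    0 gray
      2 gray
        6 gray
          6→9: 9 is gray → back edge
Back edge closes the cycle 9 → 7 → 0 → 2 → 6 → 9; its vertices are {0, 2, 6, 7, 9}.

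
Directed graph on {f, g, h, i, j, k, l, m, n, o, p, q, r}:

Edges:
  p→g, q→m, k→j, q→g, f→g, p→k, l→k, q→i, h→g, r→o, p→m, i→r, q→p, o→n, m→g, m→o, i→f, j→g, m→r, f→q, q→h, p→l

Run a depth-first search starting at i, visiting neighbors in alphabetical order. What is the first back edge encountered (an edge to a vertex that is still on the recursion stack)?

DFS from i (visiting neighbors in alphabetical order); mark gray on enter, black on exit:
i gray
  f gray
    g gray
    g black
    q gray
      q→g: g black — skip
      h gray
        h→g: g black — skip
      h black
      q→i: i is gray → back edge
First back edge: q → i.

q->i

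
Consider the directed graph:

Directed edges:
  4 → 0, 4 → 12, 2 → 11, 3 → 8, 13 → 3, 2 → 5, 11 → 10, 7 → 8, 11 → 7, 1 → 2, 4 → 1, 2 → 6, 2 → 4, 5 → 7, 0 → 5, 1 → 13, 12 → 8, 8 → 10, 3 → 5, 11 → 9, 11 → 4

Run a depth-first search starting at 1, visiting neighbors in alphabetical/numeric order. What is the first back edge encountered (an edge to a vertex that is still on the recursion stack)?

4->1

DFS from 1 (visiting neighbors in alphabetical/numeric order); mark gray on enter, black on exit:
1 gray
  2 gray
    4 gray
      0 gray
        5 gray
          7 gray
            8 gray
              10 gray
              10 black
            8 black
          7 black
        5 black
      0 black
      4→1: 1 is gray → back edge
First back edge: 4 → 1.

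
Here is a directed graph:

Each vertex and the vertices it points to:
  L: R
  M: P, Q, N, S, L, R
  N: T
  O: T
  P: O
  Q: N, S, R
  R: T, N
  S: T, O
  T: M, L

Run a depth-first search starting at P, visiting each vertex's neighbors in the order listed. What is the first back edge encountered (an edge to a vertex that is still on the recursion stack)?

DFS from P (visiting each vertex's neighbors in the order listed); mark gray on enter, black on exit:
P gray
  O gray
    T gray
      M gray
        M→P: P is gray → back edge
First back edge: M → P.

M→P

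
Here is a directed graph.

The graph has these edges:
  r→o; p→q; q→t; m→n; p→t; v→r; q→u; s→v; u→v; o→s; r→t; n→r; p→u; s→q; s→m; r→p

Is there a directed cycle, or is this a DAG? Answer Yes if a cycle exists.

Yes

DFS with white/gray/black marking, starting from t:
t gray
t black
m gray
  n gray
    r gray
      p gray
        q gray
          q→t: t black — skip
          u gray
            v gray
              v→r: r is gray → back edge
Back edge found, so a cycle exists: r → p → q → u → v → r.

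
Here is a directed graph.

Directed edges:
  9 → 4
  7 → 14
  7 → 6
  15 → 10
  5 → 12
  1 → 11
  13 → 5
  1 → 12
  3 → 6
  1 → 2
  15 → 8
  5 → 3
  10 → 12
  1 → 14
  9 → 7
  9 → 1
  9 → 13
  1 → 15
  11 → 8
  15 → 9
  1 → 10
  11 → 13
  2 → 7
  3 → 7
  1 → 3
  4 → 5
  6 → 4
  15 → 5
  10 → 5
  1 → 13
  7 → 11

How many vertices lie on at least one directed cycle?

A vertex is on a directed cycle iff it belongs to a strongly connected component of size ≥ 2 (or has a self-loop).
The vertices on cycles are {1, 3, 4, 5, 6, 7, 9, 11, 13, 15} — 10 in total.

10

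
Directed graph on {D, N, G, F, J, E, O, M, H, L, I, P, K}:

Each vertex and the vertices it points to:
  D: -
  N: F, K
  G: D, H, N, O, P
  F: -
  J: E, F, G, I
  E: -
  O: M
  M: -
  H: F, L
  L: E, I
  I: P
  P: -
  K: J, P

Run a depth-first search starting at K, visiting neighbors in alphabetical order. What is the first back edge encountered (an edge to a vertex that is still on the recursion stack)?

N->K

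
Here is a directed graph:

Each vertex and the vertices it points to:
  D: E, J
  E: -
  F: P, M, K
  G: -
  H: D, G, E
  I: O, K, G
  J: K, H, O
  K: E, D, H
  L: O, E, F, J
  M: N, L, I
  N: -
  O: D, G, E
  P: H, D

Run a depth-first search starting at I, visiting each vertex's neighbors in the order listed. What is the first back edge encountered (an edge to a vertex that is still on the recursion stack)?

K→D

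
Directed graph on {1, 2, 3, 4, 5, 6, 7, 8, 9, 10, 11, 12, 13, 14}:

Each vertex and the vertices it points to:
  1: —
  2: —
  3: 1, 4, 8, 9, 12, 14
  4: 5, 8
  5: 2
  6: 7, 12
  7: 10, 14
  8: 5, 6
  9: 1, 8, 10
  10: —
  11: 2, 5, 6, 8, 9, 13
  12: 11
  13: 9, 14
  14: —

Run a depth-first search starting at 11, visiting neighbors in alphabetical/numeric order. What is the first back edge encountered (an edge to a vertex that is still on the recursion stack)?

DFS from 11 (visiting neighbors in alphabetical/numeric order); mark gray on enter, black on exit:
11 gray
  2 gray
  2 black
  5 gray
    5→2: 2 black — skip
  5 black
  6 gray
    7 gray
      10 gray
      10 black
      14 gray
      14 black
    7 black
    12 gray
      12→11: 11 is gray → back edge
First back edge: 12 → 11.

12->11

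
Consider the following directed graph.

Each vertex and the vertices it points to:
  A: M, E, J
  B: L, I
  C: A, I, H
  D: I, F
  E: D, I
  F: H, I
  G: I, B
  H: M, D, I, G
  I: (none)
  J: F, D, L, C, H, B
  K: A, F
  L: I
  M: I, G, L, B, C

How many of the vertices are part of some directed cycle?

A vertex is on a directed cycle iff it belongs to a strongly connected component of size ≥ 2 (or has a self-loop).
The vertices on cycles are {A, C, D, E, F, H, J, M} — 8 in total.

8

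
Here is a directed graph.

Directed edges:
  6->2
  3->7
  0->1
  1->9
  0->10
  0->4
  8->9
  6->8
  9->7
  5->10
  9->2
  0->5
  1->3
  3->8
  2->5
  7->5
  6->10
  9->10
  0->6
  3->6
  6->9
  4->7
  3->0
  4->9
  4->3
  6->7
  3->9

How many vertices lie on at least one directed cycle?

A vertex is on a directed cycle iff it belongs to a strongly connected component of size ≥ 2 (or has a self-loop).
The vertices on cycles are {0, 1, 3, 4} — 4 in total.

4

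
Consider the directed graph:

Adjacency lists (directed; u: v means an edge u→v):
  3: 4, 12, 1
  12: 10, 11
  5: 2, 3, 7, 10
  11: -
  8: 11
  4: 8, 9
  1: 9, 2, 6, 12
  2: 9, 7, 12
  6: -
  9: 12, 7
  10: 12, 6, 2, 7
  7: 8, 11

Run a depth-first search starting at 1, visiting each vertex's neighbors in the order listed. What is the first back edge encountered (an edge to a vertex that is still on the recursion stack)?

DFS from 1 (visiting each vertex's neighbors in the order listed); mark gray on enter, black on exit:
1 gray
  9 gray
    12 gray
      10 gray
        10→12: 12 is gray → back edge
First back edge: 10 → 12.

10->12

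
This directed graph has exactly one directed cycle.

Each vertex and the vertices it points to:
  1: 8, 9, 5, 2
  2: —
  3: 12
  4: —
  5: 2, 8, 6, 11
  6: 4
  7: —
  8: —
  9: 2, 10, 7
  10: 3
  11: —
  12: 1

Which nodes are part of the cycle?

1, 3, 9, 10, 12

DFS with gray/black marking from 3:
3 gray
  12 gray
    1 gray
      8 gray
      8 black
      9 gray
        2 gray
        2 black
        10 gray
          10→3: 3 is gray → back edge
Back edge closes the cycle 3 → 12 → 1 → 9 → 10 → 3; its vertices are {1, 3, 9, 10, 12}.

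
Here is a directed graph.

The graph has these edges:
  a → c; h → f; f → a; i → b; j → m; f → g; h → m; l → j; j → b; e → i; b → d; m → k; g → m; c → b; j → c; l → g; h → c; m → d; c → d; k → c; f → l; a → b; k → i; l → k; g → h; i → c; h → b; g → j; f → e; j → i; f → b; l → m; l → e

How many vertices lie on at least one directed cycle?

A vertex is on a directed cycle iff it belongs to a strongly connected component of size ≥ 2 (or has a self-loop).
The vertices on cycles are {f, g, h, l} — 4 in total.

4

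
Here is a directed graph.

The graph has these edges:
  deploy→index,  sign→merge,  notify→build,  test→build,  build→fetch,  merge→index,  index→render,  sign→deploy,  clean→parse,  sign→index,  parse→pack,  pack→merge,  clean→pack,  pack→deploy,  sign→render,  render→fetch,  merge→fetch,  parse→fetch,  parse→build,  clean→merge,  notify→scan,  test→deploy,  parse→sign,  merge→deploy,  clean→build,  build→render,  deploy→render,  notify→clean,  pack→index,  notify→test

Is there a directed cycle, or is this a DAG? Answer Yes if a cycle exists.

No

DFS with white/gray/black marking, starting from sign:
sign gray
  index gray
    render gray
      fetch gray
      fetch black
    render black
  index black
  merge gray
    merge→index: index black — skip
    merge→fetch: fetch black — skip
    deploy gray
      deploy→render: render black — skip
      deploy→index: index black — skip
    deploy black
  merge black
  sign→render: render black — skip
  sign→deploy: deploy black — skip
sign black
test gray
  build gray
    build→render: render black — skip
    build→fetch: fetch black — skip
  build black
  test→deploy: deploy black — skip
test black
notify gray
  clean gray
    clean→merge: merge black — skip
    pack gray
      pack→deploy: deploy black — skip
      pack→index: index black — skip
      pack→merge: merge black — skip
    pack black
    parse gray
      parse→pack: pack black — skip
      parse→fetch: fetch black — skip
      parse→sign: sign black — skip
      parse→build: build black — skip
    parse black
    clean→build: build black — skip
  clean black
  notify→build: build black — skip
  scan gray
  scan black
  notify→test: test black — skip
notify black
Every edge goes to a white or black vertex — no back edge, so the graph is acyclic.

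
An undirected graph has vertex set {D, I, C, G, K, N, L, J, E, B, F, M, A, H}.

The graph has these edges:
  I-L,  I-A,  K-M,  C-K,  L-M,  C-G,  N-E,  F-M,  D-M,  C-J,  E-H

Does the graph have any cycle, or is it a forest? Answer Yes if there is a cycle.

No

DFS, tracking each vertex's parent; an edge to a visited non-parent vertex closes a cycle.
Start from M:
visit M (parent –)
  visit F (parent M)
    F–M: parent, skip
  visit L (parent M)
    visit I (parent L)
      I–L: parent, skip
      visit A (parent I)
        A–I: parent, skip
    L–M: parent, skip
  visit D (parent M)
    D–M: parent, skip
  visit K (parent M)
    K–M: parent, skip
    visit C (parent K)
      C–K: parent, skip
      visit J (parent C)
        J–C: parent, skip
      visit G (parent C)
        G–C: parent, skip
visit N (parent –)
  visit E (parent N)
    E–N: parent, skip
    visit H (parent E)
      H–E: parent, skip
visit B (parent –)
No non-parent visited neighbor found — the graph is a forest.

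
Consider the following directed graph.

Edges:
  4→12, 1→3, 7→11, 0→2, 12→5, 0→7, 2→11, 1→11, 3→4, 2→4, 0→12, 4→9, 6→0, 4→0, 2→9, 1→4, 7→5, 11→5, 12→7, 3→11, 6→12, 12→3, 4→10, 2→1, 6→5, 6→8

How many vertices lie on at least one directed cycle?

6

A vertex is on a directed cycle iff it belongs to a strongly connected component of size ≥ 2 (or has a self-loop).
The vertices on cycles are {0, 1, 2, 3, 4, 12} — 6 in total.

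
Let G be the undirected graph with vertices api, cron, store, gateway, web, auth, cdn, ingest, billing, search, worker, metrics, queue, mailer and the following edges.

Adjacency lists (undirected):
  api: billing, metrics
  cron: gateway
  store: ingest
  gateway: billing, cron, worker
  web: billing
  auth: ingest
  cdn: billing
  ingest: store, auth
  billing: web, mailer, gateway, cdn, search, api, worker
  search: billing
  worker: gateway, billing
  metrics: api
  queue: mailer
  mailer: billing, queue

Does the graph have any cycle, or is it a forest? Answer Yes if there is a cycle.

Yes

DFS, tracking each vertex's parent; an edge to a visited non-parent vertex closes a cycle.
Start from cron:
visit cron (parent –)
  visit gateway (parent cron)
    visit billing (parent gateway)
      visit web (parent billing)
        web–billing: parent, skip
      visit mailer (parent billing)
        mailer–billing: parent, skip
        visit queue (parent mailer)
          queue–mailer: parent, skip
      billing–gateway: parent, skip
      visit cdn (parent billing)
        cdn–billing: parent, skip
      visit search (parent billing)
        search–billing: parent, skip
      visit api (parent billing)
        api–billing: parent, skip
        visit metrics (parent api)
          metrics–api: parent, skip
      visit worker (parent billing)
        worker–gateway: gateway visited and ≠ parent → cycle
Cycle: gateway – billing – worker – gateway.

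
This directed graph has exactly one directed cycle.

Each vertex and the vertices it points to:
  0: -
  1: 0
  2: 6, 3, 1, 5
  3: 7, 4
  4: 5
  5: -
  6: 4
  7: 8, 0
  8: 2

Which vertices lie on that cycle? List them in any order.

2, 3, 7, 8

DFS with gray/black marking from 2:
2 gray
  6 gray
    4 gray
      5 gray
      5 black
    4 black
  6 black
  3 gray
    7 gray
      8 gray
        8→2: 2 is gray → back edge
Back edge closes the cycle 2 → 3 → 7 → 8 → 2; its vertices are {2, 3, 7, 8}.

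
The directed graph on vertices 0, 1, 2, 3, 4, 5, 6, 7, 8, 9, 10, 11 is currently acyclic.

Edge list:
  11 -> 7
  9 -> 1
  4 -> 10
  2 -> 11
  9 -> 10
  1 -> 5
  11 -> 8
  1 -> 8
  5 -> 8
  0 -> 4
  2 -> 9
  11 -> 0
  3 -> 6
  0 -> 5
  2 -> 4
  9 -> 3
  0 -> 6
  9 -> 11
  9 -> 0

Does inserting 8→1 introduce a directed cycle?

Adding 8→1 creates a cycle iff 1 can already reach 8.
Path from 1: 1 → 8.
So 1 → … → 8 → 1 is a cycle.

Yes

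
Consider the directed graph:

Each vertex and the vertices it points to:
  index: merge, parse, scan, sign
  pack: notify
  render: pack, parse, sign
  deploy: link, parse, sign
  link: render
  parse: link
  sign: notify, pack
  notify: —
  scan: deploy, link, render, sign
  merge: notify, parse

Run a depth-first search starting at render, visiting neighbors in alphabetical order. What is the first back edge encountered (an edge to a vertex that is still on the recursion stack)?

link→render

DFS from render (visiting neighbors in alphabetical order); mark gray on enter, black on exit:
render gray
  pack gray
    notify gray
    notify black
  pack black
  parse gray
    link gray
      link→render: render is gray → back edge
First back edge: link → render.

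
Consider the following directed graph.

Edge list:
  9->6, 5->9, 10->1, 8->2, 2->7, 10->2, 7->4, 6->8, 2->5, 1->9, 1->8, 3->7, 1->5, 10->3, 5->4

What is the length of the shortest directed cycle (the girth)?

5

For each vertex v, BFS finds the shortest path from v back to v.
The shortest such closed walk is 2 → 5 → 9 → 6 → 8 → 2, length 5.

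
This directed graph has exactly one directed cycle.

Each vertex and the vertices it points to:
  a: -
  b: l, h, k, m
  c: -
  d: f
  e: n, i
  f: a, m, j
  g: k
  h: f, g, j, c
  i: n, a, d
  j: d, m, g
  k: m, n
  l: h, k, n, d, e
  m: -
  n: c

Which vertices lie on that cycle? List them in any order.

d, f, j

DFS with gray/black marking from j:
j gray
  d gray
    f gray
      a gray
      a black
      m gray
      m black
      f→j: j is gray → back edge
Back edge closes the cycle j → d → f → j; its vertices are {d, f, j}.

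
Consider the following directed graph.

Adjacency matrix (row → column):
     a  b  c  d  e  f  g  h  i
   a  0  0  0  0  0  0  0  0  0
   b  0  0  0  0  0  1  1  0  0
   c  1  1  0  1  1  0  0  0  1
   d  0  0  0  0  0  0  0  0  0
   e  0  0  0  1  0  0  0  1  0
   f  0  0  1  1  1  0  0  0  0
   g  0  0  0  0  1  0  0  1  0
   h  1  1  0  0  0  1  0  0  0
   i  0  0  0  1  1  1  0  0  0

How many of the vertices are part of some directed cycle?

A vertex is on a directed cycle iff it belongs to a strongly connected component of size ≥ 2 (or has a self-loop).
The vertices on cycles are {b, c, e, f, g, h, i} — 7 in total.

7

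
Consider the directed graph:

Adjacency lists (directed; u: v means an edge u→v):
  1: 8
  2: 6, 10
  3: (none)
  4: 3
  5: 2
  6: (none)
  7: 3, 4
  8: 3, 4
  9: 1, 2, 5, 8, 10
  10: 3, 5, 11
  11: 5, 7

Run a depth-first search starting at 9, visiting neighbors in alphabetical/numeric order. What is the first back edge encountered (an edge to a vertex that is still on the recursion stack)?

5->2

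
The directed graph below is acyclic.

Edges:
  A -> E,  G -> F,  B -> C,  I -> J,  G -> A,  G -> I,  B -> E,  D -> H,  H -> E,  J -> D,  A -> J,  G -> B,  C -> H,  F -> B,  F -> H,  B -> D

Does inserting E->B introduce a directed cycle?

Yes

Adding E→B creates a cycle iff B can already reach E.
Path from B: B → E.
So B → … → E → B is a cycle.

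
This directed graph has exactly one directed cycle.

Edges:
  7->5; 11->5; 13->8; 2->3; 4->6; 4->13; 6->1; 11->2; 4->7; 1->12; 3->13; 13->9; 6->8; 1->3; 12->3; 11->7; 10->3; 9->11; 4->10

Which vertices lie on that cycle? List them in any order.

2, 3, 9, 11, 13

DFS with gray/black marking from 13:
13 gray
  8 gray
  8 black
  9 gray
    11 gray
      7 gray
        5 gray
        5 black
      7 black
      2 gray
        3 gray
          3→13: 13 is gray → back edge
Back edge closes the cycle 13 → 9 → 11 → 2 → 3 → 13; its vertices are {2, 3, 9, 11, 13}.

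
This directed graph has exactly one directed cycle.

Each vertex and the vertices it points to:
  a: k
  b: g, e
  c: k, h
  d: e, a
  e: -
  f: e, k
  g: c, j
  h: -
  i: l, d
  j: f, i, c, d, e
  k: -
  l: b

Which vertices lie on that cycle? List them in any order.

b, g, i, j, l

DFS with gray/black marking from g:
g gray
  c gray
    k gray
    k black
    h gray
    h black
  c black
  j gray
    f gray
      e gray
      e black
      f→k: k black — skip
    f black
    i gray
      l gray
        b gray
          b→g: g is gray → back edge
Back edge closes the cycle g → j → i → l → b → g; its vertices are {b, g, i, j, l}.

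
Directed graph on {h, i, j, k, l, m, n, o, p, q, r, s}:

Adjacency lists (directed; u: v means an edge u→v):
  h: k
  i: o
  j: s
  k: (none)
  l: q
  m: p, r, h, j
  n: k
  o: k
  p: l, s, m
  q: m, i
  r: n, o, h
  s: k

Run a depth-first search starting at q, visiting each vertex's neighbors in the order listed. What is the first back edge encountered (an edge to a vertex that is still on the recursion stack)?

l→q

DFS from q (visiting each vertex's neighbors in the order listed); mark gray on enter, black on exit:
q gray
  m gray
    p gray
      l gray
        l→q: q is gray → back edge
First back edge: l → q.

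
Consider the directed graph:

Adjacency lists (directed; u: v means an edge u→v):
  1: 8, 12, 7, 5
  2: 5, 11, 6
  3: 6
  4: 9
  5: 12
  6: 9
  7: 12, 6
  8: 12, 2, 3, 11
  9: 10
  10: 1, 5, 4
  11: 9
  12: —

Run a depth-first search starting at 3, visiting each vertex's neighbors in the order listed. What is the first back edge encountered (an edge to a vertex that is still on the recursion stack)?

DFS from 3 (visiting each vertex's neighbors in the order listed); mark gray on enter, black on exit:
3 gray
  6 gray
    9 gray
      10 gray
        1 gray
          8 gray
            12 gray
            12 black
            2 gray
              5 gray
                5→12: 12 black — skip
              5 black
              11 gray
                11→9: 9 is gray → back edge
First back edge: 11 → 9.

11→9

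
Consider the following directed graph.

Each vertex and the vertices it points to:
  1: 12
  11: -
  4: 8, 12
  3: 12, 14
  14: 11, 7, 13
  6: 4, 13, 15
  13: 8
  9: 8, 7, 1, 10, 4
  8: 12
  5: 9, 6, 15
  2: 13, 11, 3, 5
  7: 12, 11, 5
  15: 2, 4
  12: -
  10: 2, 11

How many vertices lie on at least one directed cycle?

A vertex is on a directed cycle iff it belongs to a strongly connected component of size ≥ 2 (or has a self-loop).
The vertices on cycles are {2, 3, 5, 6, 7, 9, 10, 14, 15} — 9 in total.

9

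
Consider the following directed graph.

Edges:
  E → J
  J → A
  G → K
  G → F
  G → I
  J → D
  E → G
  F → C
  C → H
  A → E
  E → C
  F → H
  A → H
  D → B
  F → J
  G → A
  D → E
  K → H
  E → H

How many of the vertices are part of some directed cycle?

A vertex is on a directed cycle iff it belongs to a strongly connected component of size ≥ 2 (or has a self-loop).
The vertices on cycles are {A, D, E, F, G, J} — 6 in total.

6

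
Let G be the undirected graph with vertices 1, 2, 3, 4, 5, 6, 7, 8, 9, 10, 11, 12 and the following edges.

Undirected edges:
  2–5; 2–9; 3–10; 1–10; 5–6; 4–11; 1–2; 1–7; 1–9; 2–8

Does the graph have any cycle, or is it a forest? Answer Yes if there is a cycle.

DFS, tracking each vertex's parent; an edge to a visited non-parent vertex closes a cycle.
Start from 9:
visit 9 (parent –)
  visit 2 (parent 9)
    visit 5 (parent 2)
      5–2: parent, skip
      visit 6 (parent 5)
        6–5: parent, skip
    visit 1 (parent 2)
      visit 7 (parent 1)
        7–1: parent, skip
      visit 10 (parent 1)
        10–1: parent, skip
        visit 3 (parent 10)
          3–10: parent, skip
      1–9: 9 visited and ≠ parent → cycle
Cycle: 9 – 2 – 1 – 9.

Yes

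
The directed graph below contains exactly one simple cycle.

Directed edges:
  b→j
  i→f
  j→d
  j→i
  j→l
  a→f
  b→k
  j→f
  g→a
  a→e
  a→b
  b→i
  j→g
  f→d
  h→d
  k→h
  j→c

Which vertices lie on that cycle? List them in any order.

DFS with gray/black marking from a:
a gray
  e gray
  e black
  b gray
    k gray
      h gray
        d gray
        d black
      h black
    k black
    i gray
      f gray
        f→d: d black — skip
      f black
    i black
    j gray
      j→i: i black — skip
      j→d: d black — skip
      c gray
      c black
      j→f: f black — skip
      l gray
      l black
      g gray
        g→a: a is gray → back edge
Back edge closes the cycle a → b → j → g → a; its vertices are {a, b, g, j}.

a, b, g, j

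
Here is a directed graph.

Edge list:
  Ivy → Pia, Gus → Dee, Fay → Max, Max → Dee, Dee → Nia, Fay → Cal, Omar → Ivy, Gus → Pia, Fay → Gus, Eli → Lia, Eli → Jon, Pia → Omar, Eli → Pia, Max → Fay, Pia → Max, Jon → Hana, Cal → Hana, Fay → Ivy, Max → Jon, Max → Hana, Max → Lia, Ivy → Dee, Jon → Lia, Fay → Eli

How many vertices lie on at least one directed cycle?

7

A vertex is on a directed cycle iff it belongs to a strongly connected component of size ≥ 2 (or has a self-loop).
The vertices on cycles are {Eli, Fay, Gus, Ivy, Max, Pia, Omar} — 7 in total.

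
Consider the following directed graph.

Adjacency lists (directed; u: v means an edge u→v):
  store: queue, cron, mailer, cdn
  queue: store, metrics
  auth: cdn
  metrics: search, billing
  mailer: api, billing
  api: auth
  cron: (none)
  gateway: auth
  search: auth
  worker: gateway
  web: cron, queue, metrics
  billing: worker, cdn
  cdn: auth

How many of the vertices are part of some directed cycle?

4

A vertex is on a directed cycle iff it belongs to a strongly connected component of size ≥ 2 (or has a self-loop).
The vertices on cycles are {cdn, auth, queue, store} — 4 in total.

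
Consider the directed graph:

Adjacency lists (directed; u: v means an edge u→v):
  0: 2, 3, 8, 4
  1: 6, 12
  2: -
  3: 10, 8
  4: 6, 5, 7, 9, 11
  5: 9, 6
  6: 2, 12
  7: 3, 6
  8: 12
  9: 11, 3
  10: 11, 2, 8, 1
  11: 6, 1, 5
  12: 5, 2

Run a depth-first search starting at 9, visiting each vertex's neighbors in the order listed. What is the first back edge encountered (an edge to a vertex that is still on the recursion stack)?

DFS from 9 (visiting each vertex's neighbors in the order listed); mark gray on enter, black on exit:
9 gray
  11 gray
    6 gray
      2 gray
      2 black
      12 gray
        5 gray
          5→9: 9 is gray → back edge
First back edge: 5 → 9.

5->9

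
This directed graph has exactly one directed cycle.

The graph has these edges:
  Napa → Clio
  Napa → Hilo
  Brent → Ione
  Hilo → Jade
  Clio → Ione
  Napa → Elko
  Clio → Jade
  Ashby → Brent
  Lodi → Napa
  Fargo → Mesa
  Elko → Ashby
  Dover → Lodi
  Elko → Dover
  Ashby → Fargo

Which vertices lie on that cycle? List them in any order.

DFS with gray/black marking from Napa:
Napa gray
  Hilo gray
    Jade gray
    Jade black
  Hilo black
  Elko gray
    Ashby gray
      Fargo gray
        Mesa gray
        Mesa black
      Fargo black
      Brent gray
        Ione gray
        Ione black
      Brent black
    Ashby black
    Dover gray
      Lodi gray
        Lodi→Napa: Napa is gray → back edge
Back edge closes the cycle Napa → Elko → Dover → Lodi → Napa; its vertices are {Elko, Lodi, Napa, Dover}.

Elko, Lodi, Napa, Dover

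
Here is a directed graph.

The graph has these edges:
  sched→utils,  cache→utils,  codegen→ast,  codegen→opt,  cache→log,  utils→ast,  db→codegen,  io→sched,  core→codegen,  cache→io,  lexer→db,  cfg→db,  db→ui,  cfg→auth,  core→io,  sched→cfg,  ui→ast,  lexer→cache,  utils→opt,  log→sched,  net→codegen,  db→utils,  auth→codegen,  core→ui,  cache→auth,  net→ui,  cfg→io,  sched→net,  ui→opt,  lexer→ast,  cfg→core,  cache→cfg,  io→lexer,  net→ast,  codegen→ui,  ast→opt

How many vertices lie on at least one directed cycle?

7

A vertex is on a directed cycle iff it belongs to a strongly connected component of size ≥ 2 (or has a self-loop).
The vertices on cycles are {io, cfg, log, core, cache, lexer, sched} — 7 in total.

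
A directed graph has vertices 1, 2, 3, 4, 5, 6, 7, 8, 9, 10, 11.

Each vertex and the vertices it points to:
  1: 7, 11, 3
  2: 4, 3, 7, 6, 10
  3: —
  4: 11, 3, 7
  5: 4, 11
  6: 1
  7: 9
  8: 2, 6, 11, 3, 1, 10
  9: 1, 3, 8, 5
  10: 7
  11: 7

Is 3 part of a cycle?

3 lies on a cycle iff there is a path from 3 back to itself.
Exploring from 3, it never reaches itself; equivalently, its strongly connected component is a singleton.

No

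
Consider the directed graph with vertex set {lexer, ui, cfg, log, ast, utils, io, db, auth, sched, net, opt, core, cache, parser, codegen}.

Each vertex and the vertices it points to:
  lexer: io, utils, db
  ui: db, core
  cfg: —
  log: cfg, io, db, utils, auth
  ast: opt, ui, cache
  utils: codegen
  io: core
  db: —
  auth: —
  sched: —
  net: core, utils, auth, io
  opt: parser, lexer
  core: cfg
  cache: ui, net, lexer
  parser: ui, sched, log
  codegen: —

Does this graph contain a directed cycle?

DFS with white/gray/black marking, starting from cfg:
cfg gray
cfg black
lexer gray
  io gray
    core gray
      core→cfg: cfg black — skip
    core black
  io black
  utils gray
    codegen gray
    codegen black
  utils black
  db gray
  db black
lexer black
ui gray
  ui→db: db black — skip
  ui→core: core black — skip
ui black
log gray
  log→cfg: cfg black — skip
  log→io: io black — skip
  log→db: db black — skip
  log→utils: utils black — skip
  auth gray
  auth black
log black
ast gray
  opt gray
    parser gray
      parser→ui: ui black — skip
      sched gray
      sched black
      parser→log: log black — skip
    parser black
    opt→lexer: lexer black — skip
  opt black
  ast→ui: ui black — skip
  cache gray
    cache→ui: ui black — skip
    net gray
      net→core: core black — skip
      net→utils: utils black — skip
      net→auth: auth black — skip
      net→io: io black — skip
    net black
    cache→lexer: lexer black — skip
  cache black
ast black
Every edge goes to a white or black vertex — no back edge, so the graph is acyclic.

No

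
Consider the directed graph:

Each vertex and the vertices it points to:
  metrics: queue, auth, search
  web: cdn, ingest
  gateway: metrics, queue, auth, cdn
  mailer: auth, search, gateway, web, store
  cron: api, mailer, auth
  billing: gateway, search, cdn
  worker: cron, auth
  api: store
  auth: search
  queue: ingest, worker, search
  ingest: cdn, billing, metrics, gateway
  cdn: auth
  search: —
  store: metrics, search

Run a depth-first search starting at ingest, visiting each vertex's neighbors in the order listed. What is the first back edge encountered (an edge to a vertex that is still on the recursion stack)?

DFS from ingest (visiting each vertex's neighbors in the order listed); mark gray on enter, black on exit:
ingest gray
  cdn gray
    auth gray
      search gray
      search black
    auth black
  cdn black
  billing gray
    gateway gray
      metrics gray
        queue gray
          queue→ingest: ingest is gray → back edge
First back edge: queue → ingest.

queue→ingest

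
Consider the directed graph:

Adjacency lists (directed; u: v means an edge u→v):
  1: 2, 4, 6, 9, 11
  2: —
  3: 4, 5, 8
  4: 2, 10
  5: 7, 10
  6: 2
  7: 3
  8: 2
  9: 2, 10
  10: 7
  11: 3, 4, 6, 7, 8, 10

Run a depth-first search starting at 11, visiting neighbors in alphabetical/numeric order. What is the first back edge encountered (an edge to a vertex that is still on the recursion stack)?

7→3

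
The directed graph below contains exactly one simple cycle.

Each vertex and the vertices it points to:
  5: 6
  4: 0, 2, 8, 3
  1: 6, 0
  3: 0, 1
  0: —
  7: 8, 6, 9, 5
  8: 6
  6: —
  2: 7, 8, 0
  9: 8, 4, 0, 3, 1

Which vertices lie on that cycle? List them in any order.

2, 4, 7, 9

DFS with gray/black marking from 9:
9 gray
  8 gray
    6 gray
    6 black
  8 black
  4 gray
    0 gray
    0 black
    2 gray
      7 gray
        7→8: 8 black — skip
        7→6: 6 black — skip
        7→9: 9 is gray → back edge
Back edge closes the cycle 9 → 4 → 2 → 7 → 9; its vertices are {2, 4, 7, 9}.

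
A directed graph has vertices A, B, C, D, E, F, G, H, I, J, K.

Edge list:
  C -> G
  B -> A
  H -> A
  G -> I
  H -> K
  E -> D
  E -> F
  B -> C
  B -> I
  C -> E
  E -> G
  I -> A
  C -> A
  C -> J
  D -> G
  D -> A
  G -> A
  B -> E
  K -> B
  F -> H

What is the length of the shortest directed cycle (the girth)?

For each vertex v, BFS finds the shortest path from v back to v.
The shortest such closed walk is B → E → F → H → K → B, length 5.

5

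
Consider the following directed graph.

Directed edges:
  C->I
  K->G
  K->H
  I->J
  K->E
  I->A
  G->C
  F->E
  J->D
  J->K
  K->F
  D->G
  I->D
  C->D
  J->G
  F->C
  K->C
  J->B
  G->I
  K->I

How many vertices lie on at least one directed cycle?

7

A vertex is on a directed cycle iff it belongs to a strongly connected component of size ≥ 2 (or has a self-loop).
The vertices on cycles are {C, D, F, G, I, J, K} — 7 in total.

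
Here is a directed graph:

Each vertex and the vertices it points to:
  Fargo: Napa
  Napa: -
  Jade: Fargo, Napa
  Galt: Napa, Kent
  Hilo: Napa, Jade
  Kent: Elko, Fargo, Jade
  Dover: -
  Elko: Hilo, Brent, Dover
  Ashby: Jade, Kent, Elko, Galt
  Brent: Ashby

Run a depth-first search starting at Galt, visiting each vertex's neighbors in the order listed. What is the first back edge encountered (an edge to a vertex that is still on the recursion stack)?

Ashby→Kent

DFS from Galt (visiting each vertex's neighbors in the order listed); mark gray on enter, black on exit:
Galt gray
  Napa gray
  Napa black
  Kent gray
    Elko gray
      Hilo gray
        Hilo→Napa: Napa black — skip
        Jade gray
          Fargo gray
            Fargo→Napa: Napa black — skip
          Fargo black
          Jade→Napa: Napa black — skip
        Jade black
      Hilo black
      Brent gray
        Ashby gray
          Ashby→Jade: Jade black — skip
          Ashby→Kent: Kent is gray → back edge
First back edge: Ashby → Kent.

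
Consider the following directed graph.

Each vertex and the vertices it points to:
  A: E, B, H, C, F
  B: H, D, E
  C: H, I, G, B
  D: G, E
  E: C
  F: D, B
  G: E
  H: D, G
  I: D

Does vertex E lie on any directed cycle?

Yes

E is on a cycle iff E can reach itself via ≥1 edge.
E → C → G → E — yes.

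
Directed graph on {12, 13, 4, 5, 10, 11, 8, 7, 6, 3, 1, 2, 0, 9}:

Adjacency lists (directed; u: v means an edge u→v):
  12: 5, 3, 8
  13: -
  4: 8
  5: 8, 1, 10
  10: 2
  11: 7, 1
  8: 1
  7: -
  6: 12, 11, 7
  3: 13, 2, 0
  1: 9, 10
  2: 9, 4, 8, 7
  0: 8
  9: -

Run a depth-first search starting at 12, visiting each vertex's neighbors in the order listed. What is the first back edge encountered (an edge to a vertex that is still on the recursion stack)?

DFS from 12 (visiting each vertex's neighbors in the order listed); mark gray on enter, black on exit:
12 gray
  5 gray
    8 gray
      1 gray
        9 gray
        9 black
        10 gray
          2 gray
            2→9: 9 black — skip
            4 gray
              4→8: 8 is gray → back edge
First back edge: 4 → 8.

4→8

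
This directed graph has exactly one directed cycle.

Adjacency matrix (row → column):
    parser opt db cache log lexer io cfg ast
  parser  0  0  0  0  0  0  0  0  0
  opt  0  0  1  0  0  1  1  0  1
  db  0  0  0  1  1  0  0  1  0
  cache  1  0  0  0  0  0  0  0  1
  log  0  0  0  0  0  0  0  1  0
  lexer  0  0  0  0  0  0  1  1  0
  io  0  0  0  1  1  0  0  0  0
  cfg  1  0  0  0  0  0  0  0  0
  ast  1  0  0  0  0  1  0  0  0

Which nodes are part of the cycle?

io, ast, cache, lexer

DFS with gray/black marking from lexer:
lexer gray
  io gray
    log gray
      cfg gray
        parser gray
        parser black
      cfg black
    log black
    cache gray
      ast gray
        ast→parser: parser black — skip
        ast→lexer: lexer is gray → back edge
Back edge closes the cycle lexer → io → cache → ast → lexer; its vertices are {io, ast, cache, lexer}.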